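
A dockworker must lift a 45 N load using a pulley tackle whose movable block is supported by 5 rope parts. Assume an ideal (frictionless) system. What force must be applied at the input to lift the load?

9 N

Block-and-tackle MA = number of supporting rope parts = 5.
Effort = load / MA = 45 / 5 = 9 N.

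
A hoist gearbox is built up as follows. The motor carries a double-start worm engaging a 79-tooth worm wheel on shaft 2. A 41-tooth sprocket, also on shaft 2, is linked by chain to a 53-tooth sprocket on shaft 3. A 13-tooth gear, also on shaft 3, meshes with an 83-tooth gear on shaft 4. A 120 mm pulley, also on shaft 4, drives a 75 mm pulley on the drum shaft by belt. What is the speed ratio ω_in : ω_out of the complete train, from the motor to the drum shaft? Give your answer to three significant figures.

204

Each stage contributes driven/driver: worm 79/2 = 39.5, chain 53/41 = 1.2927, gear mesh 83/13 = 6.3846, belt 75/120 = 0.625.
Overall: 39.5 × 1.2927 × 6.3846 × 0.625 = 203.75.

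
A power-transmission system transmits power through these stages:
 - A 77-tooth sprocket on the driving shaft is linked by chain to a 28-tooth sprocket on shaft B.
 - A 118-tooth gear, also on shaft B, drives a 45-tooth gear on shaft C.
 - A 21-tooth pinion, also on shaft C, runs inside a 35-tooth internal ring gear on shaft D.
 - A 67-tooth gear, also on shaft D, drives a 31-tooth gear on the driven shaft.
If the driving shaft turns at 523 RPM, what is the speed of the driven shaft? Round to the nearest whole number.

4891 RPM

chain 28/77 = 0.36364 → 523/0.36364 = 1438.2 RPM
gear mesh 45/118 = 0.38136 → 1438.2/0.38136 = 3771.4 RPM
internal gear 35/21 = 1.6667 → 3771.4/1.6667 = 2262.8 RPM
gear mesh 31/67 = 0.46269 → 2262.8/0.46269 = 4890.7 RPM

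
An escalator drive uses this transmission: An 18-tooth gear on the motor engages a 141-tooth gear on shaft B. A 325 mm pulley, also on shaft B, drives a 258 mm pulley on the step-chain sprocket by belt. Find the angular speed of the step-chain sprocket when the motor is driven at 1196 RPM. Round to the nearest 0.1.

192.3 RPM

the motor → shaft B (gear mesh, 141/18): 1196 ÷ 7.8333 = 152.68 RPM
shaft B → the step-chain sprocket (belt, 258/325): 152.68 ÷ 0.79385 = 192.33 RPM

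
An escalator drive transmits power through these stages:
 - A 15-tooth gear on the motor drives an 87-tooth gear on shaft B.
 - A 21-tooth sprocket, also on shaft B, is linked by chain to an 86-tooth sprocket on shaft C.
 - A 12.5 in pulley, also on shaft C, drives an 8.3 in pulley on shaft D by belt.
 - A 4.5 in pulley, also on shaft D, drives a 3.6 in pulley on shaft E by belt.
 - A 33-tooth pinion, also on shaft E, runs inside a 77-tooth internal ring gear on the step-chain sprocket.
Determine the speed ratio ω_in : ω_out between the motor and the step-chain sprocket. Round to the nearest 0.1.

Each stage contributes driven/driver: gear mesh 87/15 = 5.8, chain 86/21 = 4.0952, belt 8.3/12.5 = 0.664, belt 3.6/4.5 = 0.8, internal gear 77/33 = 2.3333.
Overall: 5.8 × 4.0952 × 0.664 × 0.8 × 2.3333 = 29.44.

29.4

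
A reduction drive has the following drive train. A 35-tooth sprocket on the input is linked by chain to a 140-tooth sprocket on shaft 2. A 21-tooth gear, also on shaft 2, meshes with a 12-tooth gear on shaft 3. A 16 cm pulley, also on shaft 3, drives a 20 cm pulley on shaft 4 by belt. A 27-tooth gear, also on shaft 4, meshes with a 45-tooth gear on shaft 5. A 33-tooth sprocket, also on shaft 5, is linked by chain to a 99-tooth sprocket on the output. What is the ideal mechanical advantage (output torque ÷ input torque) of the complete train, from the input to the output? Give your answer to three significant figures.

14.3

Each stage contributes driven/driver: chain 140/35 = 4, gear mesh 12/21 = 0.57143, belt 20/16 = 1.25, gear mesh 45/27 = 1.6667, chain 99/33 = 3.
Overall: 4 × 0.57143 × 1.25 × 1.6667 × 3 = 14.286.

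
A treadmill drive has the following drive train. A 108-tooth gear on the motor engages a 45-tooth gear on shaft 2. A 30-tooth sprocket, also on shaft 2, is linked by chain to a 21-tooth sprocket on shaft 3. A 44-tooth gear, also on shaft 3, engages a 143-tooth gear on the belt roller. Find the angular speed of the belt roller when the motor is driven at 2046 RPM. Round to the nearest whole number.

2158 RPM

Gear mesh: ratio = 45/108 = 0.41667, so shaft 2 turns at 2046 / 0.41667 = 4910.4 RPM.
Chain: ratio = 21/30 = 0.7, so shaft 3 turns at 4910.4 / 0.7 = 7014.9 RPM.
Gear mesh: ratio = 143/44 = 3.25, so the belt roller turns at 7014.9 / 3.25 = 2158.4 RPM.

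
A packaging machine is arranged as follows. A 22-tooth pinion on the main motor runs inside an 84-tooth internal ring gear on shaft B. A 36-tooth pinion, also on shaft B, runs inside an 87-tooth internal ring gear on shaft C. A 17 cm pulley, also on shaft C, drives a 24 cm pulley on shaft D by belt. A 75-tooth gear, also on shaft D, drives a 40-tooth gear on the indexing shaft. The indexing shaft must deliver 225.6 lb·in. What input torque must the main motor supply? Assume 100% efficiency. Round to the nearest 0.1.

32.5 lb·in

Overall ratio R = 3.8182 × 2.4167 × 1.4118 × 0.53333 = 6.9476.
Input torque = output torque / R = 225.6 / 6.9476 = 32.472 lb·in.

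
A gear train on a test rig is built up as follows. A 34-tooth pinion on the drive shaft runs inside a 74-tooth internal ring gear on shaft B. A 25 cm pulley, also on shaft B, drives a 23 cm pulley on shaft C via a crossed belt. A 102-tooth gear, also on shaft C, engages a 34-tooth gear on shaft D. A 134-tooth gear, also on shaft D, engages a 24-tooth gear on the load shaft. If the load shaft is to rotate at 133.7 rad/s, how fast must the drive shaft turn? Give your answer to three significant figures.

16.0 rad/s

Overall ratio R = 2.1765 × 0.92 × 0.33333 × 0.1791 = 0.11954.
Required input speed = output speed × R = 133.7 × 0.11954 = 15.983 rad/s.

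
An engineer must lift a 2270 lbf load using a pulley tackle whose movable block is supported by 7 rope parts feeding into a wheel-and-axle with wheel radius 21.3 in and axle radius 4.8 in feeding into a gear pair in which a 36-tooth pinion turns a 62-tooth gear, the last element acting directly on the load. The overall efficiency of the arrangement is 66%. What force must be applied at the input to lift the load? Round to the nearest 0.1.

64.3 lbf

Block-and-tackle MA = number of supporting rope parts = 7.
Wheel-and-axle MA = R/r = 21.3/4.8 = 4.4375.
Gear pair MA = 62/36 = 1.7222.
Combined ideal MA = 7 × 4.4375 × 1.7222 = 53.497.
Actual MA = 53.497 × 0.66 = 35.308.
Effort = load / actual MA = 2270 / 35.308 = 64.292 lbf.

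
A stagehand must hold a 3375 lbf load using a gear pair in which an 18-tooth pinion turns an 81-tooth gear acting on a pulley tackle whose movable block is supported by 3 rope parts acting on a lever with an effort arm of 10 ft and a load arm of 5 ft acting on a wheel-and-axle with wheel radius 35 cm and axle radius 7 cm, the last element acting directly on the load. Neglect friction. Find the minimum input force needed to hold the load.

Gear pair MA = 81/18 = 4.5.
Block-and-tackle MA = number of supporting rope parts = 3.
Lever MA = effort arm / load arm = 10/5 = 2.
Wheel-and-axle MA = R/r = 35/7 = 5.
Combined ideal MA = 4.5 × 3 × 2 × 5 = 135.
Effort = load / MA = 3375 / 135 = 25 lbf.

25 lbf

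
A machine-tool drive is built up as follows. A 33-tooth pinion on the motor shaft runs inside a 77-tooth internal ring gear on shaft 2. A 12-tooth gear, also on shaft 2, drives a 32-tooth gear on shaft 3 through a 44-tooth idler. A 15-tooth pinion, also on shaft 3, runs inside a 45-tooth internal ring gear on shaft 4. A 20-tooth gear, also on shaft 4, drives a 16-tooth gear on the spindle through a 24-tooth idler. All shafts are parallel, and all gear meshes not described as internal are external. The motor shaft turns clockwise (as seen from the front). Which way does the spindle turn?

the motor shaft → shaft 2: internal mesh, same direction → CW.
shaft 2 → shaft 3: driver → idler → driven is 2 external meshes, 2 reversals → CW.
shaft 3 → shaft 4: internal mesh, same direction → CW.
shaft 4 → the spindle: driver → idler → driven is 2 external meshes, 2 reversals → CW.
4 reversals in total — an even number — so the spindle turns the same way as the motor shaft.

clockwise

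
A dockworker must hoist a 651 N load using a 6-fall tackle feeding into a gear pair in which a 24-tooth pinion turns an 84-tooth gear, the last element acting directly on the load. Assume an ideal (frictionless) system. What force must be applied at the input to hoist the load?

Block-and-tackle MA = number of supporting rope parts = 6.
Gear pair MA = 84/24 = 3.5.
Combined ideal MA = 6 × 3.5 = 21.
Effort = load / MA = 651 / 21 = 31 N.

31 N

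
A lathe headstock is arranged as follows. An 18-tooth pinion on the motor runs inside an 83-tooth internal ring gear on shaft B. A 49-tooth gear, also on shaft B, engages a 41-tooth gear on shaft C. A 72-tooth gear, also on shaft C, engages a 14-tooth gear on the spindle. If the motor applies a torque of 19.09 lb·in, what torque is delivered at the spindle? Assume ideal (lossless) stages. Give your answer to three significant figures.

internal gear 83/18 = 4.6111 → τ = 19.09·4.6111 = 88.026 lb·in
gear mesh 41/49 = 0.83673 → τ = 88.026·0.83673 = 73.655 lb·in
gear mesh 14/72 = 0.19444 → τ = 73.655·0.19444 = 14.322 lb·in

14.3 lb·in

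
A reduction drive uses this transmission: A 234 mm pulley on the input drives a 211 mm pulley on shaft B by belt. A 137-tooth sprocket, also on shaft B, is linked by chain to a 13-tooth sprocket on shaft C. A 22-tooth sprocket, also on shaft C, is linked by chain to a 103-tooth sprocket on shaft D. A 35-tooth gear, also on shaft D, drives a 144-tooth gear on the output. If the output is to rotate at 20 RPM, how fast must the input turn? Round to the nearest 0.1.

33.0 RPM

Overall ratio R = 0.90171 × 0.094891 × 4.6818 × 4.1143 = 1.6482.
Required input speed = output speed × R = 20 × 1.6482 = 32.963 RPM.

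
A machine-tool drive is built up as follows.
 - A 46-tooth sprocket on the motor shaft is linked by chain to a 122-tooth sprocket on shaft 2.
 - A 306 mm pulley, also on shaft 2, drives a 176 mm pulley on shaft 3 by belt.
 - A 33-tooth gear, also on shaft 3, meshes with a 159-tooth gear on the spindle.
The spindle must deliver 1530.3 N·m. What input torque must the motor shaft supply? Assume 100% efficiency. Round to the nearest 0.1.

Overall ratio R = 2.6522 × 0.57516 × 4.8182 = 7.3498.
Input torque = output torque / R = 1530.3 / 7.3498 = 208.21 N·m.

208.2 N·m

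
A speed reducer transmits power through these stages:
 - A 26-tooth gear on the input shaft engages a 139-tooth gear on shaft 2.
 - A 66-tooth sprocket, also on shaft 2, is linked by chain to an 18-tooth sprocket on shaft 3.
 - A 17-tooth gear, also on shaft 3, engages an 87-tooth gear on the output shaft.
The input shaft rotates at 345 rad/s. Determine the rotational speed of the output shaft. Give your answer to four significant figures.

46.24 rad/s

the input shaft → shaft 2 (gear mesh, 139/26): 345 ÷ 5.3462 = 64.532 rad/s
shaft 2 → shaft 3 (chain, 18/66): 64.532 ÷ 0.27273 = 236.62 rad/s
shaft 3 → the output shaft (gear mesh, 87/17): 236.62 ÷ 5.1176 = 46.236 rad/s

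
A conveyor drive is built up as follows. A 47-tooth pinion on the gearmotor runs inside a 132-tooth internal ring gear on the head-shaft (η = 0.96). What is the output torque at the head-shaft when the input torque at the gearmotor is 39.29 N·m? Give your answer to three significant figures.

internal gear 132/47 = 2.8085 → τ = 39.29·2.8085·0.96 = 105.93 N·m

106 N·m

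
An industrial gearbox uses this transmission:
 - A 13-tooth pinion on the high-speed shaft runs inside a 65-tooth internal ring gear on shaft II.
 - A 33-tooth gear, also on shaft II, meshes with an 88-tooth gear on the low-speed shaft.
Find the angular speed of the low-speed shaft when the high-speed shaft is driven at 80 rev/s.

6 rev/s

Internal gear: ratio = 65/13 = 5, so shaft II turns at 80 / 5 = 16 rev/s.
Gear mesh: ratio = 88/33 = 2.6667, so the low-speed shaft turns at 16 / 2.6667 = 6 rev/s.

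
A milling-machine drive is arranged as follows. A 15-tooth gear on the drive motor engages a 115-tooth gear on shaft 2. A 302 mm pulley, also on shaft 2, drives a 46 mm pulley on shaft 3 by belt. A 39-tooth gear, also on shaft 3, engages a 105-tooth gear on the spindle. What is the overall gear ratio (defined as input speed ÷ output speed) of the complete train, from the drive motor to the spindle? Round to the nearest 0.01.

3.14

Each stage contributes driven/driver: gear mesh 115/15 = 7.6667, belt 46/302 = 0.15232, gear mesh 105/39 = 2.6923.
Overall: 7.6667 × 0.15232 × 2.6923 = 3.144.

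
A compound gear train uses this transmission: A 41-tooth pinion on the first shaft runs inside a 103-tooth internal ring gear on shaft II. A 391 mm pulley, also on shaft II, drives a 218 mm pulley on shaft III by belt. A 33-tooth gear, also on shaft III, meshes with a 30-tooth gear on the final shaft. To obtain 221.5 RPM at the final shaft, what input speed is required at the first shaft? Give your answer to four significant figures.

282.0 RPM

Overall ratio R = 2.5122 × 0.55754 × 0.90909 = 1.2733.
Required input speed = output speed × R = 221.5 × 1.2733 = 282.04 RPM.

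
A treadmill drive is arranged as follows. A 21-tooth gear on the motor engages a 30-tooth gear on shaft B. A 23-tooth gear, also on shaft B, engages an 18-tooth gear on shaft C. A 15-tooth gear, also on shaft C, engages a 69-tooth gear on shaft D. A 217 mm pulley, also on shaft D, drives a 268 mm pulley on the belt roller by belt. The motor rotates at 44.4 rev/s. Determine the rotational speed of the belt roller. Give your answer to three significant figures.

6.99 rev/s

gear mesh 30/21 = 1.4286 → 44.4/1.4286 = 31.08 rev/s
gear mesh 18/23 = 0.78261 → 31.08/0.78261 = 39.713 rev/s
gear mesh 69/15 = 4.6 → 39.713/4.6 = 8.6333 rev/s
belt 268/217 = 1.235 → 8.6333/1.235 = 6.9904 rev/s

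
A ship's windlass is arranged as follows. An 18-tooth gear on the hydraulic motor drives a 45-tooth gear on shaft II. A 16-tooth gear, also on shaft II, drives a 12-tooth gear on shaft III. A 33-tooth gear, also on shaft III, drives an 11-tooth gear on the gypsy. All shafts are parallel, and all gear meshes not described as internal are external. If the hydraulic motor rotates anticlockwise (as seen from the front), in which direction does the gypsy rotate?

the hydraulic motor → shaft II: external mesh, 1 reversal → CW.
shaft II → shaft III: external mesh, 1 reversal → CCW.
shaft III → the gypsy: external mesh, 1 reversal → CW.
3 reversals in total — an odd number — so the gypsy turns opposite to the hydraulic motor.

clockwise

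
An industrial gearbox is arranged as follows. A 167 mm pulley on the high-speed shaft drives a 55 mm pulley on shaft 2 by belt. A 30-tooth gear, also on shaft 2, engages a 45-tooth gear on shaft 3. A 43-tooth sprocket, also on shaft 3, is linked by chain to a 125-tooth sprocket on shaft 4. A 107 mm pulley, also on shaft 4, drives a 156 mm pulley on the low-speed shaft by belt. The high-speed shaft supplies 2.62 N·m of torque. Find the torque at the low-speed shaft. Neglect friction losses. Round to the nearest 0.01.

5.49 N·m

Belt: ratio = 55/167 = 0.32934; torque at shaft 2 = 2.62 × 0.32934 = 0.86287 N·m.
Gear mesh: ratio = 45/30 = 1.5; torque at shaft 3 = 0.86287 × 1.5 = 1.2943 N·m.
Chain: ratio = 125/43 = 2.907; torque at shaft 4 = 1.2943 × 2.907 = 3.7625 N·m.
Belt: ratio = 156/107 = 1.4579; torque at the low-speed shaft = 3.7625 × 1.4579 = 5.4856 N·m.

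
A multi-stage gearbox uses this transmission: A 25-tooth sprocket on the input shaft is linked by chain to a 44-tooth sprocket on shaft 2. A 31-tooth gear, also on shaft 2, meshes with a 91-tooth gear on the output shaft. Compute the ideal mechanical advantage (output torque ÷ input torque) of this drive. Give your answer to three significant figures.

Each stage contributes driven/driver: chain 44/25 = 1.76, gear mesh 91/31 = 2.9355.
Overall: 1.76 × 2.9355 = 5.1665.

5.17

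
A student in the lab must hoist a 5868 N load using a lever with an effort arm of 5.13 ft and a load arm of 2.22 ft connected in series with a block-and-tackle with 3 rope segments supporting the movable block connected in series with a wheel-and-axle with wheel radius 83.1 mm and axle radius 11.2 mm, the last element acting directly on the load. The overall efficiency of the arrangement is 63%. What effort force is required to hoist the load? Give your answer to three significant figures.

Lever MA = effort arm / load arm = 5.13/2.22 = 2.3108.
Block-and-tackle MA = number of supporting rope parts = 3.
Wheel-and-axle MA = R/r = 83.1/11.2 = 7.4196.
Combined ideal MA = 2.3108 × 3 × 7.4196 = 51.436.
Actual MA = 51.436 × 0.63 = 32.405.
Effort = load / actual MA = 5868 / 32.405 = 181.08 N.

181 N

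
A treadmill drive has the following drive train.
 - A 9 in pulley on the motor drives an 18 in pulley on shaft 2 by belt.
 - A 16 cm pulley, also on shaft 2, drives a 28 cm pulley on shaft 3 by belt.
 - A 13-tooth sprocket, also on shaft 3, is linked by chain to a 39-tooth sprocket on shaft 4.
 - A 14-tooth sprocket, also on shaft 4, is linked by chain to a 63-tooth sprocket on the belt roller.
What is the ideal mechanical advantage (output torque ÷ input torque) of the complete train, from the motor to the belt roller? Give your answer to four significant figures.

47.25

Each stage contributes driven/driver: belt 18/9 = 2, belt 28/16 = 1.75, chain 39/13 = 3, chain 63/14 = 4.5.
Overall: 2 × 1.75 × 3 × 4.5 = 47.25.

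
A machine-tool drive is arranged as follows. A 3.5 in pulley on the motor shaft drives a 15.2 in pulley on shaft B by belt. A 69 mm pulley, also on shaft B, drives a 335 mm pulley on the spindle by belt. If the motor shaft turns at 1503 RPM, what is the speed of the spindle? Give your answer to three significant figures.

the motor shaft → shaft B (belt, 15.2/3.5): 1503 ÷ 4.3429 = 346.09 RPM
shaft B → the spindle (belt, 335/69): 346.09 ÷ 4.8551 = 71.283 RPM

71.3 RPM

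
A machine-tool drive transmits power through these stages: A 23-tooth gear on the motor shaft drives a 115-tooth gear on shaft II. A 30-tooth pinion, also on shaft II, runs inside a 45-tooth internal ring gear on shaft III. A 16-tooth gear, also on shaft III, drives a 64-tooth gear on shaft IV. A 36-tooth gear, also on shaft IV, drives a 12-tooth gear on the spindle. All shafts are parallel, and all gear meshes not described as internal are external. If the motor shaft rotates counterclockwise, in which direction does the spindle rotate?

clockwise

the motor shaft → shaft II: external mesh, 1 reversal → CW.
shaft II → shaft III: internal mesh, same direction → CW.
shaft III → shaft IV: external mesh, 1 reversal → CCW.
shaft IV → the spindle: external mesh, 1 reversal → CW.
3 reversals in total — an odd number — so the spindle turns opposite to the motor shaft.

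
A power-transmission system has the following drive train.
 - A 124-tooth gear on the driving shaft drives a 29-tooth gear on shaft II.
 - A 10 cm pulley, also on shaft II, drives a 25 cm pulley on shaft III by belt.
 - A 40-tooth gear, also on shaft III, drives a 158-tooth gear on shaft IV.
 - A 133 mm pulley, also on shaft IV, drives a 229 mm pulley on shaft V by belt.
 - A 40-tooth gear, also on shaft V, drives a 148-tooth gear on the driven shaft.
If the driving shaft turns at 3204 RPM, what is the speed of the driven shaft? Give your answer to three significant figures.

gear mesh 29/124 = 0.23387 → 3204/0.23387 = 13700 RPM
belt 25/10 = 2.5 → 13700/2.5 = 5479.9 RPM
gear mesh 158/40 = 3.95 → 5479.9/3.95 = 1387.3 RPM
belt 229/133 = 1.7218 → 1387.3/1.7218 = 805.74 RPM
gear mesh 148/40 = 3.7 → 805.74/3.7 = 217.77 RPM

218 RPM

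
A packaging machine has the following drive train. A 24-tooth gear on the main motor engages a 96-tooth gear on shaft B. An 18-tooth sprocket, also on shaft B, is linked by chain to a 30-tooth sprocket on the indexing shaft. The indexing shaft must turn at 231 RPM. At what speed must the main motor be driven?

Overall ratio R = 4 × 1.6667 = 6.6667.
Required input speed = output speed × R = 231 × 6.6667 = 1540 RPM.

1540 RPM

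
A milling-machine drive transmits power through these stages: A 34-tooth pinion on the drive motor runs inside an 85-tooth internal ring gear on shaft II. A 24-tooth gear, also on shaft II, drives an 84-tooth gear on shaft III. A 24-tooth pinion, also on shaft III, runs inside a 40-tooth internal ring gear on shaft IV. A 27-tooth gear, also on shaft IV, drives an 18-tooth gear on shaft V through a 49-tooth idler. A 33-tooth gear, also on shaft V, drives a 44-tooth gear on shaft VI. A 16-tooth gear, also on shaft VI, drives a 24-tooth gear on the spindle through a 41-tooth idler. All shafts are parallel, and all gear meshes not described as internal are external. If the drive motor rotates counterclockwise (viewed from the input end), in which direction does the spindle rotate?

the drive motor → shaft II: internal mesh, same direction → CCW.
shaft II → shaft III: external mesh, 1 reversal → CW.
shaft III → shaft IV: internal mesh, same direction → CW.
shaft IV → shaft V: driver → idler → driven is 2 external meshes, 2 reversals → CW.
shaft V → shaft VI: external mesh, 1 reversal → CCW.
shaft VI → the spindle: driver → idler → driven is 2 external meshes, 2 reversals → CCW.
6 reversals in total — an even number — so the spindle turns the same way as the drive motor.

counterclockwise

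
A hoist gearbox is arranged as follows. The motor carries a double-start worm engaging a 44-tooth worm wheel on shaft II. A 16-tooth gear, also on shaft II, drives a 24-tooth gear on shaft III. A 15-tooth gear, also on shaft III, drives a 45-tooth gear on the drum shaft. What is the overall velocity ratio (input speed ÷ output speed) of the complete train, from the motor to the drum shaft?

Each stage contributes driven/driver: worm 44/2 = 22, gear mesh 24/16 = 1.5, gear mesh 45/15 = 3.
Overall: 22 × 1.5 × 3 = 99.

99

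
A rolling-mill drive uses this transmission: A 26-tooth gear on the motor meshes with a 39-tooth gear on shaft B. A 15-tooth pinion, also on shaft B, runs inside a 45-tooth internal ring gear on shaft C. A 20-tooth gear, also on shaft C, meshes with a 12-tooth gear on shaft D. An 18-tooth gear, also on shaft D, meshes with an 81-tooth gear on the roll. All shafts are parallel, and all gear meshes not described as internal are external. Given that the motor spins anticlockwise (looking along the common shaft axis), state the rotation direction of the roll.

the motor → shaft B: external mesh, 1 reversal → CW.
shaft B → shaft C: internal mesh, same direction → CW.
shaft C → shaft D: external mesh, 1 reversal → CCW.
shaft D → the roll: external mesh, 1 reversal → CW.
3 reversals in total — an odd number — so the roll turns opposite to the motor.

clockwise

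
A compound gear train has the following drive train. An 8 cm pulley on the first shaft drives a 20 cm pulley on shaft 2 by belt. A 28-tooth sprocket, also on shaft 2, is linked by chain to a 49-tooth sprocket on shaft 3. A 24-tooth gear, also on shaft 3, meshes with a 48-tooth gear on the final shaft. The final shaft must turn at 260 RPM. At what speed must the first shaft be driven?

Overall ratio R = 2.5 × 1.75 × 2 = 8.75.
Required input speed = output speed × R = 260 × 8.75 = 2275 RPM.

2275 RPM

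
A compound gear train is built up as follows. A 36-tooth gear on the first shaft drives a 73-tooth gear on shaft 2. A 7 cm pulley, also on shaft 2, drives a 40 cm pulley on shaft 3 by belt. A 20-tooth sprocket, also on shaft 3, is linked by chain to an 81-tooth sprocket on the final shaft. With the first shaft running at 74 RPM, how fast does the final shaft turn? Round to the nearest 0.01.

gear mesh 73/36 = 2.0278 → 74/2.0278 = 36.493 RPM
belt 40/7 = 5.7143 → 36.493/5.7143 = 6.3863 RPM
chain 81/20 = 4.05 → 6.3863/4.05 = 1.5769 RPM

1.58 RPM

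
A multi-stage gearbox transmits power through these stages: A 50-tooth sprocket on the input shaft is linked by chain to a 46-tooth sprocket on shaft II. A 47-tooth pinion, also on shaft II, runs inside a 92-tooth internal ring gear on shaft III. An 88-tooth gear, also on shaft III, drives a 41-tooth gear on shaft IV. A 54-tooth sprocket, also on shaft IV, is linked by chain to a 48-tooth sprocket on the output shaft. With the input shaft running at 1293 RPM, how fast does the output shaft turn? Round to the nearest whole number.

the input shaft → shaft II (chain, 46/50): 1293 ÷ 0.92 = 1405.4 RPM
shaft II → shaft III (internal gear, 92/47): 1405.4 ÷ 1.9574 = 717.99 RPM
shaft III → shaft IV (gear mesh, 41/88): 717.99 ÷ 0.46591 = 1541.1 RPM
shaft IV → the output shaft (chain, 48/54): 1541.1 ÷ 0.88889 = 1733.7 RPM

1734 RPM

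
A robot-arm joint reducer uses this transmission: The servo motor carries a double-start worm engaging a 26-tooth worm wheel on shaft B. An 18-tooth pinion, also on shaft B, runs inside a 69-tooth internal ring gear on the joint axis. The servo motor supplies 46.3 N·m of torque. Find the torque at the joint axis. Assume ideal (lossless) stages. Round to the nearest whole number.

Worm: ratio = 26/2 = 13; torque at shaft B = 46.3 × 13 = 601.9 N·m.
Internal gear: ratio = 69/18 = 3.8333; torque at the joint axis = 601.9 × 3.8333 = 2307.3 N·m.

2307 N·m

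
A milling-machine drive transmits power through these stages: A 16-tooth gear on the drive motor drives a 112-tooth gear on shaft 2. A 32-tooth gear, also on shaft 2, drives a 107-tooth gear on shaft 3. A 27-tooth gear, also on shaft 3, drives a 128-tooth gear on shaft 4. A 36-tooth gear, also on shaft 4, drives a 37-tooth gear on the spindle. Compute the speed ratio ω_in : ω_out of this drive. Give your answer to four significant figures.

114.0

Each stage contributes driven/driver: gear mesh 112/16 = 7, gear mesh 107/32 = 3.3438, gear mesh 128/27 = 4.7407, gear mesh 37/36 = 1.0278.
Overall: 7 × 3.3438 × 4.7407 × 1.0278 = 114.05.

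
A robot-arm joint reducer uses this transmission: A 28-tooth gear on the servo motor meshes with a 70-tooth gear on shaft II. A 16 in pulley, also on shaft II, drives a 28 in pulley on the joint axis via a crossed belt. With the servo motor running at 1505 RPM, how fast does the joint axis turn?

344 RPM

the servo motor → shaft II (gear mesh, 70/28): 1505 ÷ 2.5 = 602 RPM
shaft II → the joint axis (belt, 28/16): 602 ÷ 1.75 = 344 RPM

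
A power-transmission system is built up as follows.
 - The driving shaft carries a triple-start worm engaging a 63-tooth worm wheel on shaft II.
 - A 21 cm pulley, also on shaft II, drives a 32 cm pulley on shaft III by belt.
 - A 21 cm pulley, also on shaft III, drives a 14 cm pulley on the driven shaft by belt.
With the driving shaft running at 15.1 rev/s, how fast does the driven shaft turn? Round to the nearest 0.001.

0.708 rev/s

Worm: ratio = 63/3 = 21, so shaft II turns at 15.1 / 21 = 0.71905 rev/s.
Belt: ratio = 32/21 = 1.5238, so shaft III turns at 0.71905 / 1.5238 = 0.47188 rev/s.
Belt: ratio = 14/21 = 0.66667, so the driven shaft turns at 0.47188 / 0.66667 = 0.70781 rev/s.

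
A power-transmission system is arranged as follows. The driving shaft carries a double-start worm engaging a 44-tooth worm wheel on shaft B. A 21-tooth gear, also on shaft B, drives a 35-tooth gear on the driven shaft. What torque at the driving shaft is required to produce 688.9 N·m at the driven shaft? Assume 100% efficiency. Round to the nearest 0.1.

Overall ratio R = 22 × 1.6667 = 36.667.
Input torque = output torque / R = 688.9 / 36.667 = 18.788 N·m.

18.8 N·m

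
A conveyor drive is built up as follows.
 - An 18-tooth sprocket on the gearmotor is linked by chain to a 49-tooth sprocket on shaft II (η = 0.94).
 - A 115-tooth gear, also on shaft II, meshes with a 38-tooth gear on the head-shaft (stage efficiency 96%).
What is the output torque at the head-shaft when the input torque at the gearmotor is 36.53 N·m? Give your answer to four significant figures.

29.65 N·m

Chain: ratio = 49/18 = 2.7222; torque at shaft II = 36.53 × 2.7222 × 0.94 = 93.476 N·m.
Gear mesh: ratio = 38/115 = 0.33043; torque at the head-shaft = 93.476 × 0.33043 × 0.96 = 29.652 N·m.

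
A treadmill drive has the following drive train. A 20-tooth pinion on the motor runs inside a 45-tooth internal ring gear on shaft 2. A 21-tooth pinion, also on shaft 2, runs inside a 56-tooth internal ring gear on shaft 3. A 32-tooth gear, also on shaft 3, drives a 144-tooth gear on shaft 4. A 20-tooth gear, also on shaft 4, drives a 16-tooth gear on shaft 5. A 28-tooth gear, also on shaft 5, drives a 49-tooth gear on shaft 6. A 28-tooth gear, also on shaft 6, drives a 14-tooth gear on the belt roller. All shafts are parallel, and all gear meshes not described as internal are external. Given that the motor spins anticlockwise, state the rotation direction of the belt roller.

the motor → shaft 2: internal mesh, same direction → CCW.
shaft 2 → shaft 3: internal mesh, same direction → CCW.
shaft 3 → shaft 4: external mesh, 1 reversal → CW.
shaft 4 → shaft 5: external mesh, 1 reversal → CCW.
shaft 5 → shaft 6: external mesh, 1 reversal → CW.
shaft 6 → the belt roller: external mesh, 1 reversal → CCW.
4 reversals in total — an even number — so the belt roller turns the same way as the motor.

anticlockwise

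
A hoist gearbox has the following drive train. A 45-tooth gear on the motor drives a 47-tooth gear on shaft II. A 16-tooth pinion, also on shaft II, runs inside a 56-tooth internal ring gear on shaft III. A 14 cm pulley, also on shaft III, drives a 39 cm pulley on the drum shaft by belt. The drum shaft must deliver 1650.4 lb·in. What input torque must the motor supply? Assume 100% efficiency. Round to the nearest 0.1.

Overall ratio R = 1.0444 × 3.5 × 2.7857 = 10.183.
Input torque = output torque / R = 1650.4 / 10.183 = 162.07 lb·in.

162.1 lb·in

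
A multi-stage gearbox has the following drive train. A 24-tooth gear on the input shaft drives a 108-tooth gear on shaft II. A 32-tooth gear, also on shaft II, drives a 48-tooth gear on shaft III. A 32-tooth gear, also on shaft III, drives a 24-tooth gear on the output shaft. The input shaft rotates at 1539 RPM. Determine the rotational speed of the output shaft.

304 RPM

the input shaft → shaft II (gear mesh, 108/24): 1539 ÷ 4.5 = 342 RPM
shaft II → shaft III (gear mesh, 48/32): 342 ÷ 1.5 = 228 RPM
shaft III → the output shaft (gear mesh, 24/32): 228 ÷ 0.75 = 304 RPM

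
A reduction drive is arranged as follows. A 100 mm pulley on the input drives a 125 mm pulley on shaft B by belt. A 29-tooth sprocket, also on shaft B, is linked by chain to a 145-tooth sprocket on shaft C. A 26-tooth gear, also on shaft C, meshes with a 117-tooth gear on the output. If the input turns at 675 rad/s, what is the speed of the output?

24 rad/s

belt 125/100 = 1.25 → 675/1.25 = 540 rad/s
chain 145/29 = 5 → 540/5 = 108 rad/s
gear mesh 117/26 = 4.5 → 108/4.5 = 24 rad/s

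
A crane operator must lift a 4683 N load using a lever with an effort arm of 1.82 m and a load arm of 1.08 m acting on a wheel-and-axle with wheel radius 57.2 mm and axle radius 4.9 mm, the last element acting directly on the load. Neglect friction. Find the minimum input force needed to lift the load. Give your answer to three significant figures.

Lever MA = effort arm / load arm = 1.82/1.08 = 1.6852.
Wheel-and-axle MA = R/r = 57.2/4.9 = 11.673.
Combined ideal MA = 1.6852 × 11.673 = 19.672.
Effort = load / MA = 4683 / 19.672 = 238.05 N.

238 N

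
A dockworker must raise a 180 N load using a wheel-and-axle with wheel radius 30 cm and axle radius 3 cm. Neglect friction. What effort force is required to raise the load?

Wheel-and-axle MA = R/r = 30/3 = 10.
Effort = load / MA = 180 / 10 = 18 N.

18 N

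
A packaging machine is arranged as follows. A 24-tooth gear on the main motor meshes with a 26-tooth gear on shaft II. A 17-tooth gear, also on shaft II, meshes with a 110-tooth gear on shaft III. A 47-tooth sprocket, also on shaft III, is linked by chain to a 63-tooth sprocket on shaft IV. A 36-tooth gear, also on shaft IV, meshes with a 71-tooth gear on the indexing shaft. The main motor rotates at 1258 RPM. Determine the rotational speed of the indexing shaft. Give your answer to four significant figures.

67.89 RPM

the main motor → shaft II (gear mesh, 26/24): 1258 ÷ 1.0833 = 1161.2 RPM
shaft II → shaft III (gear mesh, 110/17): 1161.2 ÷ 6.4706 = 179.46 RPM
shaft III → shaft IV (chain, 63/47): 179.46 ÷ 1.3404 = 133.89 RPM
shaft IV → the indexing shaft (gear mesh, 71/36): 133.89 ÷ 1.9722 = 67.885 RPM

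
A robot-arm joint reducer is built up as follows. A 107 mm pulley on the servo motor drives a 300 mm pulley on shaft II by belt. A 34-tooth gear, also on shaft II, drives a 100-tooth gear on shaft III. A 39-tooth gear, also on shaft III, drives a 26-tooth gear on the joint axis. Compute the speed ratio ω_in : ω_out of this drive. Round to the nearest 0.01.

5.50

Each stage contributes driven/driver: belt 300/107 = 2.8037, gear mesh 100/34 = 2.9412, gear mesh 26/39 = 0.66667.
Overall: 2.8037 × 2.9412 × 0.66667 = 5.4975.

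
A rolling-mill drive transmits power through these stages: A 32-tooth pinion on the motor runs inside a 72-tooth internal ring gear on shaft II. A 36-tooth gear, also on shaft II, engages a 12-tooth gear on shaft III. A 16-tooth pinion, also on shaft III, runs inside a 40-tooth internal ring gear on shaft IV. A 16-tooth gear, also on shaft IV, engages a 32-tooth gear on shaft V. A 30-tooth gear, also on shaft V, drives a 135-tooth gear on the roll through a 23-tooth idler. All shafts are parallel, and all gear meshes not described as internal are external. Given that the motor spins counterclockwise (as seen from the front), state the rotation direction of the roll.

the motor → shaft II: internal mesh, same direction → CCW.
shaft II → shaft III: external mesh, 1 reversal → CW.
shaft III → shaft IV: internal mesh, same direction → CW.
shaft IV → shaft V: external mesh, 1 reversal → CCW.
shaft V → the roll: driver → idler → driven is 2 external meshes, 2 reversals → CCW.
4 reversals in total — an even number — so the roll turns the same way as the motor.

counterclockwise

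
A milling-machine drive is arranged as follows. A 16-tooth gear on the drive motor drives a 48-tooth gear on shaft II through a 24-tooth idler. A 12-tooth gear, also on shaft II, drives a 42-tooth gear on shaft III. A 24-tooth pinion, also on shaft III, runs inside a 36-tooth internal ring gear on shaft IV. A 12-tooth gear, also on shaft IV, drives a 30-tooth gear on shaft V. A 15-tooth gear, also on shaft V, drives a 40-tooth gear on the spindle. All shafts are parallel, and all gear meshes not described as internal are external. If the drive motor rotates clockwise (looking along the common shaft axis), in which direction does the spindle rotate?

counterclockwise

the drive motor → shaft II: driver → idler → driven is 2 external meshes, 2 reversals → CW.
shaft II → shaft III: external mesh, 1 reversal → CCW.
shaft III → shaft IV: internal mesh, same direction → CCW.
shaft IV → shaft V: external mesh, 1 reversal → CW.
shaft V → the spindle: external mesh, 1 reversal → CCW.
5 reversals in total — an odd number — so the spindle turns opposite to the drive motor.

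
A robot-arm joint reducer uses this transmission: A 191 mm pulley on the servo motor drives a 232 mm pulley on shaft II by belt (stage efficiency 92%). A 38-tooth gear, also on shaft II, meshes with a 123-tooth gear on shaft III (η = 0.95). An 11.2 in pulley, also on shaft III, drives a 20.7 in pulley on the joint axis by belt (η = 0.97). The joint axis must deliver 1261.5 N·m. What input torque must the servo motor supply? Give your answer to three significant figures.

205 N·m

Overall ratio R = 1.2147 × 3.2368 × 1.8482 = 7.2666; overall efficiency η = 0.92 × 0.95 × 0.97 = 0.8478.
Input torque = output torque / (R × η) = 1261.5 / (7.2666 × 0.8478) = 204.77 N·m.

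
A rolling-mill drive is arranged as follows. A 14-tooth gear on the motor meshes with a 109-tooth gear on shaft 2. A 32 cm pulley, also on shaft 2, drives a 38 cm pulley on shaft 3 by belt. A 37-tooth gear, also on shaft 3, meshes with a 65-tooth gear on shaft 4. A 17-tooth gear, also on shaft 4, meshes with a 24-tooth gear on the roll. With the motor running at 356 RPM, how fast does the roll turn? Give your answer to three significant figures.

gear mesh 109/14 = 7.7857 → 356/7.7857 = 45.725 RPM
belt 38/32 = 1.1875 → 45.725/1.1875 = 38.505 RPM
gear mesh 65/37 = 1.7568 → 38.505/1.7568 = 21.918 RPM
gear mesh 24/17 = 1.4118 → 21.918/1.4118 = 15.525 RPM

15.5 RPM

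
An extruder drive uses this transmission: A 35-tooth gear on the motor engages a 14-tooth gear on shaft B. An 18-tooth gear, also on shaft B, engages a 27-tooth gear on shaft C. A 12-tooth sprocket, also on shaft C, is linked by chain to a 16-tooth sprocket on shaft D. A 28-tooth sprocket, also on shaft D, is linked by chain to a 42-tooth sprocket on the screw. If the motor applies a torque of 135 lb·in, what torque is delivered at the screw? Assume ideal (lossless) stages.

After the gear mesh (14/35): 135 × 0.4 = 54 lb·in
After the gear mesh (27/18): 54 × 1.5 = 81 lb·in
After the chain (16/12): 81 × 1.3333 = 108 lb·in
After the chain (42/28): 108 × 1.5 = 162 lb·in

162 lb·in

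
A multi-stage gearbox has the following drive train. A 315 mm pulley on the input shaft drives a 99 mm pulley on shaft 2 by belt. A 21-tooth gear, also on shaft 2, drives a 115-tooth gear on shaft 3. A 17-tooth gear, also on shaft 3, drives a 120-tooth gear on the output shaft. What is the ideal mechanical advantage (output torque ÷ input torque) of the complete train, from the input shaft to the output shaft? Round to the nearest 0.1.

12.1

Each stage contributes driven/driver: belt 99/315 = 0.31429, gear mesh 115/21 = 5.4762, gear mesh 120/17 = 7.0588.
Overall: 0.31429 × 5.4762 × 7.0588 = 12.149.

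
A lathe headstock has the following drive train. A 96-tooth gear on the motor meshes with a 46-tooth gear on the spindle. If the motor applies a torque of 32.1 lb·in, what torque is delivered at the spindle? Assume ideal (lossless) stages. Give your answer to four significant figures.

After the gear mesh (46/96): 32.1 × 0.47917 = 15.381 lb·in

15.38 lb·in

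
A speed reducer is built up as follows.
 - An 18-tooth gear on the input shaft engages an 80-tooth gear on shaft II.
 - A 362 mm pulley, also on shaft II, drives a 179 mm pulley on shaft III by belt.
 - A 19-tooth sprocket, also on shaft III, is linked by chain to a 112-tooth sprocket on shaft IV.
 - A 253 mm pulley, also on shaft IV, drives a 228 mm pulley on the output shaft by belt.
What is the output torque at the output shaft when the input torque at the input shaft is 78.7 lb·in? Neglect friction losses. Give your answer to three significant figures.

919 lb·in

Gear mesh: ratio = 80/18 = 4.4444; torque at shaft II = 78.7 × 4.4444 = 349.78 lb·in.
Belt: ratio = 179/362 = 0.49448; torque at shaft III = 349.78 × 0.49448 = 172.96 lb·in.
Chain: ratio = 112/19 = 5.8947; torque at shaft IV = 172.96 × 5.8947 = 1019.5 lb·in.
Belt: ratio = 228/253 = 0.90119; torque at the output shaft = 1019.5 × 0.90119 = 918.79 lb·in.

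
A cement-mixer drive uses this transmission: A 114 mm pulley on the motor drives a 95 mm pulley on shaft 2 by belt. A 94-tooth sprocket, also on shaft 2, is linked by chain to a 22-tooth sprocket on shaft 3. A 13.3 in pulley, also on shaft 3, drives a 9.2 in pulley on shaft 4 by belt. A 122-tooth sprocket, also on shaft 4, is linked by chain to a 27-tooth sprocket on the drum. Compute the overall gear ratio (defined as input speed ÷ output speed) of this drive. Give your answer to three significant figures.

Each stage contributes driven/driver: belt 95/114 = 0.83333, chain 22/94 = 0.23404, belt 9.2/13.3 = 0.69173, chain 27/122 = 0.22131.
Overall: 0.83333 × 0.23404 × 0.69173 × 0.22131 = 0.029858.

0.0299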